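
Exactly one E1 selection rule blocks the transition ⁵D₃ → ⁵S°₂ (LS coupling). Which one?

Reading off the term symbols: S 2→2, L 2→0, J 3→2, parity even→odd.
Parity must change: even → odd — ok.
ΔS = 0: S: 2 → 2 — ok.
ΔL = 0, ±1 (not L=0↔0): L: 2 → 0, ΔL = -2 — fails.
ΔJ = 0, ±1 (not J=0↔0): J: 3 → 2, ΔJ = -1 — ok.

the ΔL = 0, ±1 rule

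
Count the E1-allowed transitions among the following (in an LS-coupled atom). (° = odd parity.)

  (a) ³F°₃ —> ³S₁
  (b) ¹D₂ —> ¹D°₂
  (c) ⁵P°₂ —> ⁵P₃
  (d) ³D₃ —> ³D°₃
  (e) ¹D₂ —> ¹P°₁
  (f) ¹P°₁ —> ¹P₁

5

(a) forbidden (ΔL, ΔJ fail)
(b) allowed
(c) allowed
(d) allowed
(e) allowed
(f) allowed
Total allowed: 5 of 6.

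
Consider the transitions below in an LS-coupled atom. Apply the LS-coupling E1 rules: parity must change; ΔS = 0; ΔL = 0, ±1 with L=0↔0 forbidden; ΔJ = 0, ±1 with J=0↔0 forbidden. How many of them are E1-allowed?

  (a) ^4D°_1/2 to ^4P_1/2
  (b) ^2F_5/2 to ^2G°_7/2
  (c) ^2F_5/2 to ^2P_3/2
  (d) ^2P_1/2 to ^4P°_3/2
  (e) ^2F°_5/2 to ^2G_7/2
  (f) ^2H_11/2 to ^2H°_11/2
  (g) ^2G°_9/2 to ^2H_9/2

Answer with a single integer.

5

(a) allowed
(b) allowed
(c) forbidden (parity, ΔL fail)
(d) forbidden (ΔS fails)
(e) allowed
(f) allowed
(g) allowed
Total allowed: 5 of 7.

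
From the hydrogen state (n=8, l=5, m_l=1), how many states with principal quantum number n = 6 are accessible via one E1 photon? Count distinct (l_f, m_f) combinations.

E1 requires Δl = ±1, so l_f ∈ {4, 6}; with 0 ≤ l_f ≤ n_f−1 = 5, the allowed l_f values are {4}.
For l_f = 4: m_f ∈ {m_i−1, m_i, m_i+1} ∩ [−4, 4] = {0, 1, 2} → 3 states.
Total: 3.

3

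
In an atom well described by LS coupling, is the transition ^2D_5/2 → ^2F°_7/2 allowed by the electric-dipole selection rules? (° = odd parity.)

Parity must change: even → odd — passes.
ΔS = 0: S: 1/2 → 1/2 — passes.
ΔL = 0, ±1 (not L=0↔0): L: 2 → 3, ΔL = +1 — passes.
ΔJ = 0, ±1 (not J=0↔0): J: 5/2 → 7/2, ΔJ = +1 — passes.
All four E1 rules are satisfied.

allowed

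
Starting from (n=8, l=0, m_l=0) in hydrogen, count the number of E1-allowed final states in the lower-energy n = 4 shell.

E1 requires Δl = ±1, so l_f ∈ {-1, 1}; with 0 ≤ l_f ≤ n_f−1 = 3, the allowed l_f values are {1}.
For l_f = 1: m_f ∈ {m_i−1, m_i, m_i+1} ∩ [−1, 1] = {-1, 0, 1} → 3 states.
Total: 3.

3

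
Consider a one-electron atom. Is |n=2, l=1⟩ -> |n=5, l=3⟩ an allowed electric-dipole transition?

forbidden

Initial l = 1, final l = 3, so Δl = +2. E1 requires Δl = ±1: fails.
The transition is electric-dipole forbidden.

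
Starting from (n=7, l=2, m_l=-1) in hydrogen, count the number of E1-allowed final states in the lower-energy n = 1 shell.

0

E1 requires l_f ∈ {1, 3}, but neither lies in [0, 0], so no final state is reachable.
Total: 0.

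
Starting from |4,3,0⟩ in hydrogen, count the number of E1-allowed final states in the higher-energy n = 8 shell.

6

E1 requires Δl = ±1, so l_f ∈ {2, 4}; with 0 ≤ l_f ≤ n_f−1 = 7, the allowed l_f values are {2, 4}.
For l_f = 2: m_f ∈ {m_i−1, m_i, m_i+1} ∩ [−2, 2] = {-1, 0, 1} → 3 states.
For l_f = 4: m_f ∈ {m_i−1, m_i, m_i+1} ∩ [−4, 4] = {-1, 0, 1} → 3 states.
Total: 6.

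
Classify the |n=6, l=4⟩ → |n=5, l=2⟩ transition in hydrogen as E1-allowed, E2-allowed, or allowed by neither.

E2

Δl = 2 − 4 = -2; l_i + l_f = 6.
E1 (Δl = ±1): not satisfied.
E2 (Δl = 0,±2, l_i+l_f ≥ 2): satisfied.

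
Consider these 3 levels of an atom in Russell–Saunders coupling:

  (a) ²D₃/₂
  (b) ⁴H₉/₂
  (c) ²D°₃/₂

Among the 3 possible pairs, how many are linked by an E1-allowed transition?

(a)–(b): forbidden (parity, ΔS, ΔL, ΔJ).
(a)–(c): allowed.
(b)–(c): forbidden (ΔS, ΔL, ΔJ).
Allowed pairs: 1 of 3.

1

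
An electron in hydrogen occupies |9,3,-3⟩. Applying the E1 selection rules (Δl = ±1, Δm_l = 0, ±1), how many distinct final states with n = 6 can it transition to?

4

E1 requires Δl = ±1, so l_f ∈ {2, 4}; with 0 ≤ l_f ≤ n_f−1 = 5, the allowed l_f values are {2, 4}.
For l_f = 2: m_f ∈ {m_i−1, m_i, m_i+1} ∩ [−2, 2] = {-2} → 1 state.
For l_f = 4: m_f ∈ {m_i−1, m_i, m_i+1} ∩ [−4, 4] = {-4, -3, -2} → 3 states.
Total: 4.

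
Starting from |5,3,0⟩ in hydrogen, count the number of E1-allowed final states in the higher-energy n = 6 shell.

E1 requires Δl = ±1, so l_f ∈ {2, 4}; with 0 ≤ l_f ≤ n_f−1 = 5, the allowed l_f values are {2, 4}.
For l_f = 2: m_f ∈ {m_i−1, m_i, m_i+1} ∩ [−2, 2] = {-1, 0, 1} → 3 states.
For l_f = 4: m_f ∈ {m_i−1, m_i, m_i+1} ∩ [−4, 4] = {-1, 0, 1} → 3 states.
Total: 6.

6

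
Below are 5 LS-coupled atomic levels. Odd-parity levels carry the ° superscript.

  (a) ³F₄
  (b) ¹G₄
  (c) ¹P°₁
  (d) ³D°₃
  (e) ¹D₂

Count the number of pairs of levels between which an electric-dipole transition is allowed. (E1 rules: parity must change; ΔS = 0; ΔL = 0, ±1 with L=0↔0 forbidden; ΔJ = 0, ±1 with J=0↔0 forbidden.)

(a)–(b): forbidden (parity, ΔS).
(a)–(c): forbidden (ΔS, ΔL, ΔJ).
(a)–(d): allowed.
(a)–(e): forbidden (parity, ΔS, ΔJ).
(b)–(c): forbidden (ΔL, ΔJ).
(b)–(d): forbidden (ΔS, ΔL).
(b)–(e): forbidden (parity, ΔL, ΔJ).
(c)–(d): forbidden (parity, ΔS, ΔJ).
(c)–(e): allowed.
(d)–(e): forbidden (ΔS).
Allowed pairs: 2 of 10.

2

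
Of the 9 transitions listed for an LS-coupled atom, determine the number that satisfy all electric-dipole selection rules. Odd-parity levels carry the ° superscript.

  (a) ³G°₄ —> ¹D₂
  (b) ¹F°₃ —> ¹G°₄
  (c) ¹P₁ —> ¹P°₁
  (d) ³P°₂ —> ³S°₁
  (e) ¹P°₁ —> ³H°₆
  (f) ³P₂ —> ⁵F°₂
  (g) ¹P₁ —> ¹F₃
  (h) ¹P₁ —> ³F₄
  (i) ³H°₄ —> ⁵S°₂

1

(a) forbidden (ΔS, ΔL, ΔJ fail)
(b) forbidden (parity fails)
(c) allowed
(d) forbidden (parity fails)
(e) forbidden (parity, ΔS, ΔL, ΔJ fail)
(f) forbidden (ΔS, ΔL fail)
(g) forbidden (parity, ΔL, ΔJ fail)
(h) forbidden (parity, ΔS, ΔL, ΔJ fail)
(i) forbidden (parity, ΔS, ΔL, ΔJ fail)
Total allowed: 1 of 9.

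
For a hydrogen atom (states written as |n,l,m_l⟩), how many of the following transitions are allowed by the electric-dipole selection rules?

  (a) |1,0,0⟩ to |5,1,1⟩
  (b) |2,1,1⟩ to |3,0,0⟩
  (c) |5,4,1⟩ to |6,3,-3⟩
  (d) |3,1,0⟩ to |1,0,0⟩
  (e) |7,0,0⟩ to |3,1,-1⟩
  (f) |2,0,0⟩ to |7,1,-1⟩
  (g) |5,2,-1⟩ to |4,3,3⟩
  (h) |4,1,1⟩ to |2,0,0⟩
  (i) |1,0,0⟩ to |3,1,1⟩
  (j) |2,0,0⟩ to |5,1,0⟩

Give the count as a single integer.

8

(a) allowed
(b) allowed
(c) forbidden — Δm_l = -4 (E1 requires Δm_l = 0, ±1)
(d) allowed
(e) allowed
(f) allowed
(g) forbidden — Δm_l = +4 (E1 requires Δm_l = 0, ±1)
(h) allowed
(i) allowed
(j) allowed
Total allowed: 8 of 10.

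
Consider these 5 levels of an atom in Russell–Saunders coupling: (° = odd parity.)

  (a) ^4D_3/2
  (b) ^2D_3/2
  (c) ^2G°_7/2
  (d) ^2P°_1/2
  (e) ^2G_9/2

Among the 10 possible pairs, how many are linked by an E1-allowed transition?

2

(a)–(b): forbidden (parity, ΔS).
(a)–(c): forbidden (ΔS, ΔL, ΔJ).
(a)–(d): forbidden (ΔS).
(a)–(e): forbidden (parity, ΔS, ΔL, ΔJ).
(b)–(c): forbidden (ΔL, ΔJ).
(b)–(d): allowed.
(b)–(e): forbidden (parity, ΔL, ΔJ).
(c)–(d): forbidden (parity, ΔL, ΔJ).
(c)–(e): allowed.
(d)–(e): forbidden (ΔL, ΔJ).
Allowed pairs: 2 of 10.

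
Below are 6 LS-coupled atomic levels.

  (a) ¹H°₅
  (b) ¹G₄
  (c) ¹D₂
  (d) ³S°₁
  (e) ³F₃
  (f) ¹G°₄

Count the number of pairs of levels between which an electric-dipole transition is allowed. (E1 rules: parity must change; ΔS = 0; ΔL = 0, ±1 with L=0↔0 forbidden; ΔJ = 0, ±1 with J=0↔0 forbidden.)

2

(a)–(b): allowed.
(a)–(c): forbidden (ΔL, ΔJ).
(a)–(d): forbidden (parity, ΔS, ΔL, ΔJ).
(a)–(e): forbidden (ΔS, ΔL, ΔJ).
(a)–(f): forbidden (parity).
(b)–(c): forbidden (parity, ΔL, ΔJ).
(b)–(d): forbidden (ΔS, ΔL, ΔJ).
(b)–(e): forbidden (parity, ΔS).
(b)–(f): allowed.
(c)–(d): forbidden (ΔS, ΔL).
(c)–(e): forbidden (parity, ΔS).
(c)–(f): forbidden (ΔL, ΔJ).
(d)–(e): forbidden (ΔL, ΔJ).
(d)–(f): forbidden (parity, ΔS, ΔL, ΔJ).
(e)–(f): forbidden (ΔS).
Allowed pairs: 2 of 15.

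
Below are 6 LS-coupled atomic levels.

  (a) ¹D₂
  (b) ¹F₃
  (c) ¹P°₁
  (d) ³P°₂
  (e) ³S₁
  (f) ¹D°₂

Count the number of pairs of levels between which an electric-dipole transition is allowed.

(a)–(b): forbidden (parity).
(a)–(c): allowed.
(a)–(d): forbidden (ΔS).
(a)–(e): forbidden (parity, ΔS, ΔL).
(a)–(f): allowed.
(b)–(c): forbidden (ΔL, ΔJ).
(b)–(d): forbidden (ΔS, ΔL).
(b)–(e): forbidden (parity, ΔS, ΔL, ΔJ).
(b)–(f): allowed.
(c)–(d): forbidden (parity, ΔS).
(c)–(e): forbidden (ΔS).
(c)–(f): forbidden (parity).
(d)–(e): allowed.
(d)–(f): forbidden (parity, ΔS).
(e)–(f): forbidden (ΔS, ΔL).
Allowed pairs: 4 of 15.

4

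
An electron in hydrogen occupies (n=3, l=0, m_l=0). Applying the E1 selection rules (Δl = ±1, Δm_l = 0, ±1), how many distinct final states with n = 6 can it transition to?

E1 requires Δl = ±1, so l_f ∈ {-1, 1}; with 0 ≤ l_f ≤ n_f−1 = 5, the allowed l_f values are {1}.
For l_f = 1: m_f ∈ {m_i−1, m_i, m_i+1} ∩ [−1, 1] = {-1, 0, 1} → 3 states.
Total: 3.

3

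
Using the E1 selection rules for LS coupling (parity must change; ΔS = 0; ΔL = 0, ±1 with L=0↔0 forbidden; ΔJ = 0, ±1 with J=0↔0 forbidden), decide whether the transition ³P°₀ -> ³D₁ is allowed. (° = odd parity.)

allowed

Initial level: S=1, L=1, J=0, parity odd. Final level: S=1, L=2, J=1, parity even.
Parity must change: odd → even — passes.
ΔS = 0: S: 1 → 1 — passes.
ΔL = 0, ±1 (not L=0↔0): L: 1 → 2, ΔL = +1 — passes.
ΔJ = 0, ±1 (not J=0↔0): J: 0 → 1, ΔJ = +1 — passes.
All four E1 rules are satisfied.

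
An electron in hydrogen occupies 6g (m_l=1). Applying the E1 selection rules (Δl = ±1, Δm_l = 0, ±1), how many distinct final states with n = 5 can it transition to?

E1 requires Δl = ±1, so l_f ∈ {3, 5}; with 0 ≤ l_f ≤ n_f−1 = 4, the allowed l_f values are {3}.
For l_f = 3: m_f ∈ {m_i−1, m_i, m_i+1} ∩ [−3, 3] = {0, 1, 2} → 3 states.
Total: 3.

3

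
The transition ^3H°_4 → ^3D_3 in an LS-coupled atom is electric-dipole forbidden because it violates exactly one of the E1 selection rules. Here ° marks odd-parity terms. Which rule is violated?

the ΔL = 0, ±1 rule

ΔJ = 0, ±1 (not J=0↔0): J: 4 → 3, ΔJ = -1 — ✓.
Parity must change: odd → even — ✓.
ΔS = 0: S: 1 → 1 — ✓.
ΔL = 0, ±1 (not L=0↔0): L: 5 → 2, ΔL = -3 — ✗.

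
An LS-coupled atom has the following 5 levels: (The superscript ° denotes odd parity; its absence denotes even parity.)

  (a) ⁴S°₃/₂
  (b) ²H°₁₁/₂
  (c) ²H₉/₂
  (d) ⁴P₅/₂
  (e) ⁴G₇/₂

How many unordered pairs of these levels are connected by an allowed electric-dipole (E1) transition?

2

(a)–(b): forbidden (parity, ΔS, ΔL, ΔJ).
(a)–(c): forbidden (ΔS, ΔL, ΔJ).
(a)–(d): allowed.
(a)–(e): forbidden (ΔL, ΔJ).
(b)–(c): allowed.
(b)–(d): forbidden (ΔS, ΔL, ΔJ).
(b)–(e): forbidden (ΔS, ΔJ).
(c)–(d): forbidden (parity, ΔS, ΔL, ΔJ).
(c)–(e): forbidden (parity, ΔS).
(d)–(e): forbidden (parity, ΔL).
Allowed pairs: 2 of 10.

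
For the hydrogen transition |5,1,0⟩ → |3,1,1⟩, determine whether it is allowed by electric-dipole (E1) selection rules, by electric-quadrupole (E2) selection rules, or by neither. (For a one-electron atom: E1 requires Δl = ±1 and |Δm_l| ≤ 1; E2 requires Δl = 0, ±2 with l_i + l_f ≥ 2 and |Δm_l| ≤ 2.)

E2

Δl = 1 − 1 = +0; l_i + l_f = 2.
Δm_l = +1.
E1 (Δl = ±1, |Δm_l| ≤ 1): not satisfied.
E2 (Δl = 0,±2, l_i+l_f ≥ 2, |Δm_l| ≤ 2): satisfied.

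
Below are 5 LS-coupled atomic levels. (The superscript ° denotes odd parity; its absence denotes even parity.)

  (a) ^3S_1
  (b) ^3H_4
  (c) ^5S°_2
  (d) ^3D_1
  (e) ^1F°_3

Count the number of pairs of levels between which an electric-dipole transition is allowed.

(a)–(b): forbidden (parity, ΔL, ΔJ).
(a)–(c): forbidden (ΔS, ΔL).
(a)–(d): forbidden (parity, ΔL).
(a)–(e): forbidden (ΔS, ΔL, ΔJ).
(b)–(c): forbidden (ΔS, ΔL, ΔJ).
(b)–(d): forbidden (parity, ΔL, ΔJ).
(b)–(e): forbidden (ΔS, ΔL).
(c)–(d): forbidden (ΔS, ΔL).
(c)–(e): forbidden (parity, ΔS, ΔL).
(d)–(e): forbidden (ΔS, ΔJ).
Allowed pairs: 0 of 10.

0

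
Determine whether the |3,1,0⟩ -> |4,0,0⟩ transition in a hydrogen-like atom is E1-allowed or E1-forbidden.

allowed

l: 1 → 0 (Δl = -1). Δl = ±1 passes.
Δm_l = 0 − (0) = +0. E1 requires Δm_l = 0, ±1: passes.
All E1 selection rules are satisfied.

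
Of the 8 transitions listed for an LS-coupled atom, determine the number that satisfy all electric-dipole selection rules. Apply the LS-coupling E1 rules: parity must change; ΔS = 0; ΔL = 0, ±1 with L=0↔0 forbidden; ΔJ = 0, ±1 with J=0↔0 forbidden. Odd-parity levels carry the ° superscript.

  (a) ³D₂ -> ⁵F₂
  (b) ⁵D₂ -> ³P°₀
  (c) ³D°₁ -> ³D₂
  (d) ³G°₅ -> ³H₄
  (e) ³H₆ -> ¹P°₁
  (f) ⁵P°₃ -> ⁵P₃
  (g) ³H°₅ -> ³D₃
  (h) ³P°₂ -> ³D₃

(a) forbidden (parity, ΔS fail)
(b) forbidden (ΔS, ΔJ fail)
(c) allowed
(d) allowed
(e) forbidden (ΔS, ΔL, ΔJ fail)
(f) allowed
(g) forbidden (ΔL, ΔJ fail)
(h) allowed
Total allowed: 4 of 8.

4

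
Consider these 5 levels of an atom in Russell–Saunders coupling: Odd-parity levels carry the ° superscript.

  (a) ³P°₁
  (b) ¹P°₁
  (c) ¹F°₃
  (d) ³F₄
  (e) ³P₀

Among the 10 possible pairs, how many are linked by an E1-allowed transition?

(a)–(b): forbidden (parity, ΔS).
(a)–(c): forbidden (parity, ΔS, ΔL, ΔJ).
(a)–(d): forbidden (ΔL, ΔJ).
(a)–(e): allowed.
(b)–(c): forbidden (parity, ΔL, ΔJ).
(b)–(d): forbidden (ΔS, ΔL, ΔJ).
(b)–(e): forbidden (ΔS).
(c)–(d): forbidden (ΔS).
(c)–(e): forbidden (ΔS, ΔL, ΔJ).
(d)–(e): forbidden (parity, ΔL, ΔJ).
Allowed pairs: 1 of 10.

1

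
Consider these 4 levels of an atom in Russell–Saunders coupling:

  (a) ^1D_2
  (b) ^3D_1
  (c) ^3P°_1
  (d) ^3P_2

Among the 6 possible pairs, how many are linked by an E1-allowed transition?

2

(a)–(b): forbidden (parity, ΔS).
(a)–(c): forbidden (ΔS).
(a)–(d): forbidden (parity, ΔS).
(b)–(c): allowed.
(b)–(d): forbidden (parity).
(c)–(d): allowed.
Allowed pairs: 2 of 6.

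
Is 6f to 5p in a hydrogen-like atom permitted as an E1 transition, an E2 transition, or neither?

E2

Δl = 1 − 3 = -2; l_i + l_f = 4.
E1 (Δl = ±1): not satisfied.
E2 (Δl = 0,±2, l_i+l_f ≥ 2): satisfied.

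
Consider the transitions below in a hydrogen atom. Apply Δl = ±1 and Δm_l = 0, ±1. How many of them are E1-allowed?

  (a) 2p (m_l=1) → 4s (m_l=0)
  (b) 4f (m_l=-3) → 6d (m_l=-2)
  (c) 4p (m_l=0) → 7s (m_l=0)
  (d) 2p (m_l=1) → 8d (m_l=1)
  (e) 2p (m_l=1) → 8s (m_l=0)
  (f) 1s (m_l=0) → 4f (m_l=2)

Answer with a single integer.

5

(a) allowed
(b) allowed
(c) allowed
(d) allowed
(e) allowed
(f) forbidden — Δl = +3 (E1 requires Δl = ±1); Δm_l = +2 (E1 requires Δm_l = 0, ±1)
Total allowed: 5 of 6.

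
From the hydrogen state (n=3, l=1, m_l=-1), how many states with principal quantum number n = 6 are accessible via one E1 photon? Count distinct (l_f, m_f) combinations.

4

E1 requires Δl = ±1, so l_f ∈ {0, 2}; with 0 ≤ l_f ≤ n_f−1 = 5, the allowed l_f values are {0, 2}.
For l_f = 0: m_f ∈ {m_i−1, m_i, m_i+1} ∩ [−0, 0] = {0} → 1 state.
For l_f = 2: m_f ∈ {m_i−1, m_i, m_i+1} ∩ [−2, 2] = {-2, -1, 0} → 3 states.
Total: 4.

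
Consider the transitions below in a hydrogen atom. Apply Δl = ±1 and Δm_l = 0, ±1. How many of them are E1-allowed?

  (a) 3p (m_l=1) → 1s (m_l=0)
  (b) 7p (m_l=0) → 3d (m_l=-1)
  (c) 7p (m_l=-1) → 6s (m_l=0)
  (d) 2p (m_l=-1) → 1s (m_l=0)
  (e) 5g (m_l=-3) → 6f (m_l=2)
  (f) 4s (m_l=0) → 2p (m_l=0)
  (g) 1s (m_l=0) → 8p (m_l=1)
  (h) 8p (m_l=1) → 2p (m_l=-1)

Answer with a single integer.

(a) allowed
(b) allowed
(c) allowed
(d) allowed
(e) forbidden — Δm_l = +5 (E1 requires Δm_l = 0, ±1)
(f) allowed
(g) allowed
(h) forbidden — Δl = +0 (E1 requires Δl = ±1); Δm_l = -2 (E1 requires Δm_l = 0, ±1)
Total allowed: 6 of 8.

6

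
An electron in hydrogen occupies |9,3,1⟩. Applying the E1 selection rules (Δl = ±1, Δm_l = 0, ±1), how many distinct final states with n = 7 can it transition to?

E1 requires Δl = ±1, so l_f ∈ {2, 4}; with 0 ≤ l_f ≤ n_f−1 = 6, the allowed l_f values are {2, 4}.
For l_f = 2: m_f ∈ {m_i−1, m_i, m_i+1} ∩ [−2, 2] = {0, 1, 2} → 3 states.
For l_f = 4: m_f ∈ {m_i−1, m_i, m_i+1} ∩ [−4, 4] = {0, 1, 2} → 3 states.
Total: 6.

6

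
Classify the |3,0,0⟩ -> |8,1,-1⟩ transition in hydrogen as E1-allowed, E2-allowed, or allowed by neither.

Δl = 1 − 0 = +1; l_i + l_f = 1.
Δm_l = -1.
E1 (Δl = ±1, |Δm_l| ≤ 1): satisfied.
E2 (Δl = 0,±2, l_i+l_f ≥ 2, |Δm_l| ≤ 2): not satisfied.

E1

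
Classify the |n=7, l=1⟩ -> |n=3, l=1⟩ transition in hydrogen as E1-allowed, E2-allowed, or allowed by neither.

E2

Δl = 1 − 1 = +0; l_i + l_f = 2.
E1 (Δl = ±1): not satisfied.
E2 (Δl = 0,±2, l_i+l_f ≥ 2): satisfied.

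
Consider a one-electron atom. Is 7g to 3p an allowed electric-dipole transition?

forbidden

Initial l = 4, final l = 1, so Δl = -3. E1 requires Δl = ±1: violated.
The transition is electric-dipole forbidden.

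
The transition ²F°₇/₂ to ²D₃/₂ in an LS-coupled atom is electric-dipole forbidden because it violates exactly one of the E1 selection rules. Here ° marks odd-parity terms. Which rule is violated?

Parity must change: odd → even — passes.
ΔS = 0: S: 1/2 → 1/2 — passes.
ΔL = 0, ±1 (not L=0↔0): L: 3 → 2, ΔL = -1 — passes.
ΔJ = 0, ±1 (not J=0↔0): J: 7/2 → 3/2, ΔJ = -2 — fails.

the ΔJ = 0, ±1 rule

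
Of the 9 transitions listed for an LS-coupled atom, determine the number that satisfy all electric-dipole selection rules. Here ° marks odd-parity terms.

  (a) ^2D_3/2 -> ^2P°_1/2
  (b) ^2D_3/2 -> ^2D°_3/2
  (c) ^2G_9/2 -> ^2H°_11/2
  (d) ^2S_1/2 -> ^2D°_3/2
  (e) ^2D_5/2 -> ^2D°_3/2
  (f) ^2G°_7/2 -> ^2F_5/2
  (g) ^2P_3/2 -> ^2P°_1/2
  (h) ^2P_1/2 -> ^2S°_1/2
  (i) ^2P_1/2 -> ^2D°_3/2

(a) allowed
(b) allowed
(c) allowed
(d) forbidden (ΔL fails)
(e) allowed
(f) allowed
(g) allowed
(h) allowed
(i) allowed
Total allowed: 8 of 9.

8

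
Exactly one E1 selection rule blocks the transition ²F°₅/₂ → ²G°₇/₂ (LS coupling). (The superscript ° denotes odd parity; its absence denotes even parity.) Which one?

parity

Initial level: S=1/2, L=3, J=5/2, parity odd. Final level: S=1/2, L=4, J=7/2, parity odd.
ΔS = 0: S: 1/2 → 1/2 — passes.
ΔJ = 0, ±1 (not J=0↔0): J: 5/2 → 7/2, ΔJ = +1 — passes.
Parity must change: odd → odd — fails.
ΔL = 0, ±1 (not L=0↔0): L: 3 → 4, ΔL = +1 — passes.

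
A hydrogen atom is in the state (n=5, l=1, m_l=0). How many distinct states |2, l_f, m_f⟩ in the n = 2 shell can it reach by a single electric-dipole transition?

1

E1 requires Δl = ±1, so l_f ∈ {0, 2}; with 0 ≤ l_f ≤ n_f−1 = 1, the allowed l_f values are {0}.
For l_f = 0: m_f ∈ {m_i−1, m_i, m_i+1} ∩ [−0, 0] = {0} → 1 state.
Total: 1.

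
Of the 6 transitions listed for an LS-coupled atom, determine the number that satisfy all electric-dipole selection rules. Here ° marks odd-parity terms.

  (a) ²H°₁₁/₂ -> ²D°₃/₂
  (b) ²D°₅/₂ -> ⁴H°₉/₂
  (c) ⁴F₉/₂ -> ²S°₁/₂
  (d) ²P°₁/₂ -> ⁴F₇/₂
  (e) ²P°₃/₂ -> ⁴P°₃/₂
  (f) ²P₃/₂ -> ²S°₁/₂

1

(a) forbidden (parity, ΔL, ΔJ fail)
(b) forbidden (parity, ΔS, ΔL, ΔJ fail)
(c) forbidden (ΔS, ΔL, ΔJ fail)
(d) forbidden (ΔS, ΔL, ΔJ fail)
(e) forbidden (parity, ΔS fail)
(f) allowed
Total allowed: 1 of 6.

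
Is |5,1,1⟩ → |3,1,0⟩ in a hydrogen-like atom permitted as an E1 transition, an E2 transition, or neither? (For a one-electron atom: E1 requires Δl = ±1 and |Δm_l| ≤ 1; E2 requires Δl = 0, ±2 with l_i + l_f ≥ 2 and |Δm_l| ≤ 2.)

Δl = 1 − 1 = +0; l_i + l_f = 2.
Δm_l = -1.
E1 (Δl = ±1, |Δm_l| ≤ 1): not satisfied.
E2 (Δl = 0,±2, l_i+l_f ≥ 2, |Δm_l| ≤ 2): satisfied.

E2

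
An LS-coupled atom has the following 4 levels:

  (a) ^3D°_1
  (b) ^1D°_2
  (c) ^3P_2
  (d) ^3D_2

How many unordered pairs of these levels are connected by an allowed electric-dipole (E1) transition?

(a)–(b): forbidden (parity, ΔS).
(a)–(c): allowed.
(a)–(d): allowed.
(b)–(c): forbidden (ΔS).
(b)–(d): forbidden (ΔS).
(c)–(d): forbidden (parity).
Allowed pairs: 2 of 6.

2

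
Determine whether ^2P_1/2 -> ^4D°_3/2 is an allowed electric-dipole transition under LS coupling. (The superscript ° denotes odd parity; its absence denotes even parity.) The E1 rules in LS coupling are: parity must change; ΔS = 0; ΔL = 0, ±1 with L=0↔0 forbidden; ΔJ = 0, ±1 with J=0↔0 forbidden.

Reading off the term symbols: S 1/2→3/2, L 1→2, J 1/2→3/2, parity even→odd.
Parity must change: even → odd — satisfied.
ΔL = 0, ±1 (not L=0↔0): L: 1 → 2, ΔL = +1 — satisfied.
ΔS = 0: S: 1/2 → 3/2 — violated.
ΔJ = 0, ±1 (not J=0↔0): J: 1/2 → 3/2, ΔJ = +1 — satisfied.
Rule(s) violated: ΔS.

forbidden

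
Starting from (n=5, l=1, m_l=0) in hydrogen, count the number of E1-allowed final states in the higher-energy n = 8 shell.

4

E1 requires Δl = ±1, so l_f ∈ {0, 2}; with 0 ≤ l_f ≤ n_f−1 = 7, the allowed l_f values are {0, 2}.
For l_f = 0: m_f ∈ {m_i−1, m_i, m_i+1} ∩ [−0, 0] = {0} → 1 state.
For l_f = 2: m_f ∈ {m_i−1, m_i, m_i+1} ∩ [−2, 2] = {-1, 0, 1} → 3 states.
Total: 4.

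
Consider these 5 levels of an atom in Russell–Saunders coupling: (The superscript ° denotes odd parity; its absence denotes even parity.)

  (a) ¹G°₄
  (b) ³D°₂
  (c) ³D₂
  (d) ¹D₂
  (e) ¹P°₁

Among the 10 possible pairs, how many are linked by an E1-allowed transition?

(a)–(b): forbidden (parity, ΔS, ΔL, ΔJ).
(a)–(c): forbidden (ΔS, ΔL, ΔJ).
(a)–(d): forbidden (ΔL, ΔJ).
(a)–(e): forbidden (parity, ΔL, ΔJ).
(b)–(c): allowed.
(b)–(d): forbidden (ΔS).
(b)–(e): forbidden (parity, ΔS).
(c)–(d): forbidden (parity, ΔS).
(c)–(e): forbidden (ΔS).
(d)–(e): allowed.
Allowed pairs: 2 of 10.

2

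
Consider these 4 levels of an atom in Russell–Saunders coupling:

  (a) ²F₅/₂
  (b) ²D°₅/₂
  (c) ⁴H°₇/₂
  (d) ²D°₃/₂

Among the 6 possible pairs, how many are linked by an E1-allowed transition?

(a)–(b): allowed.
(a)–(c): forbidden (ΔS, ΔL).
(a)–(d): allowed.
(b)–(c): forbidden (parity, ΔS, ΔL).
(b)–(d): forbidden (parity).
(c)–(d): forbidden (parity, ΔS, ΔL, ΔJ).
Allowed pairs: 2 of 6.

2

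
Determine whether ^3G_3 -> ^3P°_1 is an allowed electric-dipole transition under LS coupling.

forbidden

Initial level: S=1, L=4, J=3, parity even. Final level: S=1, L=1, J=1, parity odd.
Parity must change: even → odd — passes.
ΔS = 0: S: 1 → 1 — passes.
ΔL = 0, ±1 (not L=0↔0): L: 4 → 1, ΔL = -3 — fails.
ΔJ = 0, ±1 (not J=0↔0): J: 3 → 1, ΔJ = -2 — fails.
Rule(s) violated: ΔL, ΔJ.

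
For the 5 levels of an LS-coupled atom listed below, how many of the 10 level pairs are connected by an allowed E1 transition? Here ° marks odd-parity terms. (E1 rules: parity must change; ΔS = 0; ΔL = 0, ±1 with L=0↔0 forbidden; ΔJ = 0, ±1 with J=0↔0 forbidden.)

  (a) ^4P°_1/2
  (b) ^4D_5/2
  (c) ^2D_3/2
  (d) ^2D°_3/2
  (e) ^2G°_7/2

(a)–(b): forbidden (ΔJ).
(a)–(c): forbidden (ΔS).
(a)–(d): forbidden (parity, ΔS).
(a)–(e): forbidden (parity, ΔS, ΔL, ΔJ).
(b)–(c): forbidden (parity, ΔS).
(b)–(d): forbidden (ΔS).
(b)–(e): forbidden (ΔS, ΔL).
(c)–(d): allowed.
(c)–(e): forbidden (ΔL, ΔJ).
(d)–(e): forbidden (parity, ΔL, ΔJ).
Allowed pairs: 1 of 10.

1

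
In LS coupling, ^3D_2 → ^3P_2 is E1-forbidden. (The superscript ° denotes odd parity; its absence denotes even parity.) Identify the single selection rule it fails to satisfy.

Reading off the term symbols: S 1→1, L 2→1, J 2→2, parity even→even.
ΔJ = 0, ±1 (not J=0↔0): J: 2 → 2, ΔJ = +0 — passes.
ΔL = 0, ±1 (not L=0↔0): L: 2 → 1, ΔL = -1 — passes.
ΔS = 0: S: 1 → 1 — passes.
Parity must change: even → even — fails.

parity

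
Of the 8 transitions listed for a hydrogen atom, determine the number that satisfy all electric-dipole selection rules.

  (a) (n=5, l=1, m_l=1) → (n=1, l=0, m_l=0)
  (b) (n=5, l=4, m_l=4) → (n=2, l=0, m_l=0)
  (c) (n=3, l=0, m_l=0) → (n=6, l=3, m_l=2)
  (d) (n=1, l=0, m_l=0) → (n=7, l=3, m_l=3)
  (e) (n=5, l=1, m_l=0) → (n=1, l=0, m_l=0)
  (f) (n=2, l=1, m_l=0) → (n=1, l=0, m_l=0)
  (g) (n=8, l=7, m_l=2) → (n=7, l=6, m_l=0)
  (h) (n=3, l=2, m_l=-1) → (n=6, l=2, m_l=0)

(a) allowed
(b) forbidden — Δl = -4 (E1 requires Δl = ±1); Δm_l = -4 (E1 requires Δm_l = 0, ±1)
(c) forbidden — Δl = +3 (E1 requires Δl = ±1); Δm_l = +2 (E1 requires Δm_l = 0, ±1)
(d) forbidden — Δl = +3 (E1 requires Δl = ±1); Δm_l = +3 (E1 requires Δm_l = 0, ±1)
(e) allowed
(f) allowed
(g) forbidden — Δm_l = -2 (E1 requires Δm_l = 0, ±1)
(h) forbidden — Δl = +0 (E1 requires Δl = ±1)
Total allowed: 3 of 8.

3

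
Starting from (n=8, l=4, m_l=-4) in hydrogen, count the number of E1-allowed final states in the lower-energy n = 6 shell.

4

E1 requires Δl = ±1, so l_f ∈ {3, 5}; with 0 ≤ l_f ≤ n_f−1 = 5, the allowed l_f values are {3, 5}.
For l_f = 3: m_f ∈ {m_i−1, m_i, m_i+1} ∩ [−3, 3] = {-3} → 1 state.
For l_f = 5: m_f ∈ {m_i−1, m_i, m_i+1} ∩ [−5, 5] = {-5, -4, -3} → 3 states.
Total: 4.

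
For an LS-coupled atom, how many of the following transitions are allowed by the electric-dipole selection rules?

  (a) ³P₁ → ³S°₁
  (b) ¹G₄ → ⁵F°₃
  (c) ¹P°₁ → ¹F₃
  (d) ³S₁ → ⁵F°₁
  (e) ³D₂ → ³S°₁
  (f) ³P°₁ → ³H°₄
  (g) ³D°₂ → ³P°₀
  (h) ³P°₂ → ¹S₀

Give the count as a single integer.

1

(a) allowed
(b) forbidden (ΔS fails)
(c) forbidden (ΔL, ΔJ fail)
(d) forbidden (ΔS, ΔL fail)
(e) forbidden (ΔL fails)
(f) forbidden (parity, ΔL, ΔJ fail)
(g) forbidden (parity, ΔJ fail)
(h) forbidden (ΔS, ΔJ fail)
Total allowed: 1 of 8.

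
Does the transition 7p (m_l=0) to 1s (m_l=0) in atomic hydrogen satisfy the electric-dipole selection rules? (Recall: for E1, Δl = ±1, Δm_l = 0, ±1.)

allowed

Δl = 0 − 1 = -1; the E1 rule Δl = ±1 is ok.
m_l: 0 → 0 (Δm_l = +0). |Δm_l| ≤ 1 ok.
All E1 selection rules are satisfied.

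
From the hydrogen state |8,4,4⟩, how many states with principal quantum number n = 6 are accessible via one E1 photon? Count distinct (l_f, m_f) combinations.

4

E1 requires Δl = ±1, so l_f ∈ {3, 5}; with 0 ≤ l_f ≤ n_f−1 = 5, the allowed l_f values are {3, 5}.
For l_f = 3: m_f ∈ {m_i−1, m_i, m_i+1} ∩ [−3, 3] = {3} → 1 state.
For l_f = 5: m_f ∈ {m_i−1, m_i, m_i+1} ∩ [−5, 5] = {3, 4, 5} → 3 states.
Total: 4.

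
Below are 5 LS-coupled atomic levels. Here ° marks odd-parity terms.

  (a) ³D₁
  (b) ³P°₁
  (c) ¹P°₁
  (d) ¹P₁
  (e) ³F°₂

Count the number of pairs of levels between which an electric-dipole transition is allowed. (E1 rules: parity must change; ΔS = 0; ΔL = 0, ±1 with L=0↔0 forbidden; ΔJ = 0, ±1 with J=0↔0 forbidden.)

3

(a)–(b): allowed.
(a)–(c): forbidden (ΔS).
(a)–(d): forbidden (parity, ΔS).
(a)–(e): allowed.
(b)–(c): forbidden (parity, ΔS).
(b)–(d): forbidden (ΔS).
(b)–(e): forbidden (parity, ΔL).
(c)–(d): allowed.
(c)–(e): forbidden (parity, ΔS, ΔL).
(d)–(e): forbidden (ΔS, ΔL).
Allowed pairs: 3 of 10.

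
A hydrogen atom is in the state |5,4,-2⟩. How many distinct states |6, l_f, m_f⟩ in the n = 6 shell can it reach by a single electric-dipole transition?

E1 requires Δl = ±1, so l_f ∈ {3, 5}; with 0 ≤ l_f ≤ n_f−1 = 5, the allowed l_f values are {3, 5}.
For l_f = 3: m_f ∈ {m_i−1, m_i, m_i+1} ∩ [−3, 3] = {-3, -2, -1} → 3 states.
For l_f = 5: m_f ∈ {m_i−1, m_i, m_i+1} ∩ [−5, 5] = {-3, -2, -1} → 3 states.
Total: 6.

6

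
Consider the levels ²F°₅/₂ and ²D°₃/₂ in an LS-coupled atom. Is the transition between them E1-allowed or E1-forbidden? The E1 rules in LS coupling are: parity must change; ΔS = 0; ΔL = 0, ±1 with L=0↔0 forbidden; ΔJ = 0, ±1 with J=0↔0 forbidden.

ΔJ = 0, ±1 (not J=0↔0): J: 5/2 → 3/2, ΔJ = -1 — passes.
ΔL = 0, ±1 (not L=0↔0): L: 3 → 2, ΔL = -1 — passes.
Parity must change: odd → odd — fails.
ΔS = 0: S: 1/2 → 1/2 — passes.
Rule(s) violated: parity.

forbidden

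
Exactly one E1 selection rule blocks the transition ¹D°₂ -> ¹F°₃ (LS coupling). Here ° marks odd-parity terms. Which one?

parity

ΔJ = 0, ±1 (not J=0↔0): J: 2 → 3, ΔJ = +1 — ok.
Parity must change: odd → odd — fails.
ΔL = 0, ±1 (not L=0↔0): L: 2 → 3, ΔL = +1 — ok.
ΔS = 0: S: 0 → 0 — ok.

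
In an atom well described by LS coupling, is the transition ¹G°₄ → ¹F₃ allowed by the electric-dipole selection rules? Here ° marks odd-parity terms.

allowed

ΔJ = 0, ±1 (not J=0↔0): J: 4 → 3, ΔJ = -1 — passes.
ΔL = 0, ±1 (not L=0↔0): L: 4 → 3, ΔL = -1 — passes.
ΔS = 0: S: 0 → 0 — passes.
Parity must change: odd → even — passes.
All four E1 rules are satisfied.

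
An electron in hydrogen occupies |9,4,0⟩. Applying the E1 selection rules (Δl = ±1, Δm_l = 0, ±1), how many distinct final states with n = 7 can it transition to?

E1 requires Δl = ±1, so l_f ∈ {3, 5}; with 0 ≤ l_f ≤ n_f−1 = 6, the allowed l_f values are {3, 5}.
For l_f = 3: m_f ∈ {m_i−1, m_i, m_i+1} ∩ [−3, 3] = {-1, 0, 1} → 3 states.
For l_f = 5: m_f ∈ {m_i−1, m_i, m_i+1} ∩ [−5, 5] = {-1, 0, 1} → 3 states.
Total: 6.

6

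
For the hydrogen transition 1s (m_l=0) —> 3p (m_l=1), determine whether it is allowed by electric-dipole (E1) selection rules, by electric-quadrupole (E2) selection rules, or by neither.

E1

Δl = 1 − 0 = +1; l_i + l_f = 1.
Δm_l = +1.
E1 (Δl = ±1, |Δm_l| ≤ 1): satisfied.
E2 (Δl = 0,±2, l_i+l_f ≥ 2, |Δm_l| ≤ 2): not satisfied.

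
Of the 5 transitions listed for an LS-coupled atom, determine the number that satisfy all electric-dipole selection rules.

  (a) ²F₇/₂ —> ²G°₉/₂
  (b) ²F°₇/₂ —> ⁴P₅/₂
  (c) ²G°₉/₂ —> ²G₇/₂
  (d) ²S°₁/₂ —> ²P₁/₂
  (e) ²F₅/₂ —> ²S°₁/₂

3

(a) allowed
(b) forbidden (ΔS, ΔL fail)
(c) allowed
(d) allowed
(e) forbidden (ΔL, ΔJ fail)
Total allowed: 3 of 5.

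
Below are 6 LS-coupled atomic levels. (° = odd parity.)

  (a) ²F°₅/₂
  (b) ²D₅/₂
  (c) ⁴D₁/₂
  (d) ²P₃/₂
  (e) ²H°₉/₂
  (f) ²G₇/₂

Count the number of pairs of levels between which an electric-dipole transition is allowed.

(a)–(b): allowed.
(a)–(c): forbidden (ΔS, ΔJ).
(a)–(d): forbidden (ΔL).
(a)–(e): forbidden (parity, ΔL, ΔJ).
(a)–(f): allowed.
(b)–(c): forbidden (parity, ΔS, ΔJ).
(b)–(d): forbidden (parity).
(b)–(e): forbidden (ΔL, ΔJ).
(b)–(f): forbidden (parity, ΔL).
(c)–(d): forbidden (parity, ΔS).
(c)–(e): forbidden (ΔS, ΔL, ΔJ).
(c)–(f): forbidden (parity, ΔS, ΔL, ΔJ).
(d)–(e): forbidden (ΔL, ΔJ).
(d)–(f): forbidden (parity, ΔL, ΔJ).
(e)–(f): allowed.
Allowed pairs: 3 of 15.

3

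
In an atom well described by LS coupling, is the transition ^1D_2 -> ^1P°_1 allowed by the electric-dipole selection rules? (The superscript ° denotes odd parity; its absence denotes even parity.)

allowed

Initial level: S=0, L=2, J=2, parity even. Final level: S=0, L=1, J=1, parity odd.
ΔS = 0: S: 0 → 0 — satisfied.
ΔJ = 0, ±1 (not J=0↔0): J: 2 → 1, ΔJ = -1 — satisfied.
Parity must change: even → odd — satisfied.
ΔL = 0, ±1 (not L=0↔0): L: 2 → 1, ΔL = -1 — satisfied.
All four E1 rules are satisfied.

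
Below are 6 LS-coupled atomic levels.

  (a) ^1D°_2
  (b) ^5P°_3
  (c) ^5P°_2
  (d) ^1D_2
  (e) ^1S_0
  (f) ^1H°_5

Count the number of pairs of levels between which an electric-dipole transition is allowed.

(a)–(b): forbidden (parity, ΔS).
(a)–(c): forbidden (parity, ΔS).
(a)–(d): allowed.
(a)–(e): forbidden (ΔL, ΔJ).
(a)–(f): forbidden (parity, ΔL, ΔJ).
(b)–(c): forbidden (parity).
(b)–(d): forbidden (ΔS).
(b)–(e): forbidden (ΔS, ΔJ).
(b)–(f): forbidden (parity, ΔS, ΔL, ΔJ).
(c)–(d): forbidden (ΔS).
(c)–(e): forbidden (ΔS, ΔJ).
(c)–(f): forbidden (parity, ΔS, ΔL, ΔJ).
(d)–(e): forbidden (parity, ΔL, ΔJ).
(d)–(f): forbidden (ΔL, ΔJ).
(e)–(f): forbidden (ΔL, ΔJ).
Allowed pairs: 1 of 15.

1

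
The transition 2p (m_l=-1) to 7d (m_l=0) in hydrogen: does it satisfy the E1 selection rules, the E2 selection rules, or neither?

E1

Δl = 2 − 1 = +1; l_i + l_f = 3.
Δm_l = +1.
E1 (Δl = ±1, |Δm_l| ≤ 1): satisfied.
E2 (Δl = 0,±2, l_i+l_f ≥ 2, |Δm_l| ≤ 2): not satisfied.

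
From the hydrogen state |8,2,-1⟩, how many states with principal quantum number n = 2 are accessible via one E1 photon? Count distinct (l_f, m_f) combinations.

2

E1 requires Δl = ±1, so l_f ∈ {1, 3}; with 0 ≤ l_f ≤ n_f−1 = 1, the allowed l_f values are {1}.
For l_f = 1: m_f ∈ {m_i−1, m_i, m_i+1} ∩ [−1, 1] = {-1, 0} → 2 states.
Total: 2.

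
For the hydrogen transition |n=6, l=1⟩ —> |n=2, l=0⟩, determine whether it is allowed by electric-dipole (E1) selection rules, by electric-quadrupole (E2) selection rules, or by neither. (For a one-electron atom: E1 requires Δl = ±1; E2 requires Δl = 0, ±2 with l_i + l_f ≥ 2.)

E1

Δl = 0 − 1 = -1; l_i + l_f = 1.
E1 (Δl = ±1): satisfied.
E2 (Δl = 0,±2, l_i+l_f ≥ 2): not satisfied.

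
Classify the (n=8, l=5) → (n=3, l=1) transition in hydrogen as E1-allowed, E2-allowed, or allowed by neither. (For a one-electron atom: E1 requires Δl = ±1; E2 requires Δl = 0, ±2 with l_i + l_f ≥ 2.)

neither

Δl = 1 − 5 = -4; l_i + l_f = 6.
E1 (Δl = ±1): not satisfied.
E2 (Δl = 0,±2, l_i+l_f ≥ 2): not satisfied.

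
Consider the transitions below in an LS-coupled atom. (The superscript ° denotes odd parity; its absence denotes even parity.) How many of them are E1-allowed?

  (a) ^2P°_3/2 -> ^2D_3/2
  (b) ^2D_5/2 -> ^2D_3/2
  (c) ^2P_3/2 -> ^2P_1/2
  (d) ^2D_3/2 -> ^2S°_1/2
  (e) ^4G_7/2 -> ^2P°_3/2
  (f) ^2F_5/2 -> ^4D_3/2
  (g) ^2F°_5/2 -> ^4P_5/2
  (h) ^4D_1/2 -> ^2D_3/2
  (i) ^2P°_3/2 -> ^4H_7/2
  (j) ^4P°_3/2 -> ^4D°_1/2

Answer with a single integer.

1

(a) allowed
(b) forbidden (parity fails)
(c) forbidden (parity fails)
(d) forbidden (ΔL fails)
(e) forbidden (ΔS, ΔL, ΔJ fail)
(f) forbidden (parity, ΔS fail)
(g) forbidden (ΔS, ΔL fail)
(h) forbidden (parity, ΔS fail)
(i) forbidden (ΔS, ΔL, ΔJ fail)
(j) forbidden (parity fails)
Total allowed: 1 of 10.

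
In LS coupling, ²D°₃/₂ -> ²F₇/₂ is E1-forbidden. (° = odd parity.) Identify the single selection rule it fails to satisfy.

Parity must change: odd → even — ✓.
ΔL = 0, ±1 (not L=0↔0): L: 2 → 3, ΔL = +1 — ✓.
ΔJ = 0, ±1 (not J=0↔0): J: 3/2 → 7/2, ΔJ = +2 — ✗.
ΔS = 0: S: 1/2 → 1/2 — ✓.

the ΔJ = 0, ±1 rule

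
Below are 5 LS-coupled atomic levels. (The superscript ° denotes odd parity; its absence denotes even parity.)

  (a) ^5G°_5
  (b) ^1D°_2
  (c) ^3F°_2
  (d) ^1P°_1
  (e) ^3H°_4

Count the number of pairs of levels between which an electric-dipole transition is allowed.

0

(a)–(b): forbidden (parity, ΔS, ΔL, ΔJ).
(a)–(c): forbidden (parity, ΔS, ΔJ).
(a)–(d): forbidden (parity, ΔS, ΔL, ΔJ).
(a)–(e): forbidden (parity, ΔS).
(b)–(c): forbidden (parity, ΔS).
(b)–(d): forbidden (parity).
(b)–(e): forbidden (parity, ΔS, ΔL, ΔJ).
(c)–(d): forbidden (parity, ΔS, ΔL).
(c)–(e): forbidden (parity, ΔL, ΔJ).
(d)–(e): forbidden (parity, ΔS, ΔL, ΔJ).
Allowed pairs: 0 of 10.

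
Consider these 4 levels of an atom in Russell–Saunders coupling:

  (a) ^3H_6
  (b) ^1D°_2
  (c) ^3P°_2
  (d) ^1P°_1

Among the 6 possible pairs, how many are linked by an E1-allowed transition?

(a)–(b): forbidden (ΔS, ΔL, ΔJ).
(a)–(c): forbidden (ΔL, ΔJ).
(a)–(d): forbidden (ΔS, ΔL, ΔJ).
(b)–(c): forbidden (parity, ΔS).
(b)–(d): forbidden (parity).
(c)–(d): forbidden (parity, ΔS).
Allowed pairs: 0 of 6.

0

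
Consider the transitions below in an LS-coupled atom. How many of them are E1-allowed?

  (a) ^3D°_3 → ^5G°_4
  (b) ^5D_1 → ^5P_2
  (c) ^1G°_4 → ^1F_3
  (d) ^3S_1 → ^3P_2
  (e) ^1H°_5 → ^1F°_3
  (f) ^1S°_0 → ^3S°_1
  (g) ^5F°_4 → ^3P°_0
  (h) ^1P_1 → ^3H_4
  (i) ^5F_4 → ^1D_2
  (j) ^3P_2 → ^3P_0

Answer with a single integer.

1

(a) forbidden (parity, ΔS, ΔL fail)
(b) forbidden (parity fails)
(c) allowed
(d) forbidden (parity fails)
(e) forbidden (parity, ΔL, ΔJ fail)
(f) forbidden (parity, ΔS, ΔL fail)
(g) forbidden (parity, ΔS, ΔL, ΔJ fail)
(h) forbidden (parity, ΔS, ΔL, ΔJ fail)
(i) forbidden (parity, ΔS, ΔJ fail)
(j) forbidden (parity, ΔJ fail)
Total allowed: 1 of 10.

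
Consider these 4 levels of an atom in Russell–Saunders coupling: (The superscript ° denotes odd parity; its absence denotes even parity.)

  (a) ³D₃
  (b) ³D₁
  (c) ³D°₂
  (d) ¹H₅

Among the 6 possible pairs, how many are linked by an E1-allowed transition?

(a)–(b): forbidden (parity, ΔJ).
(a)–(c): allowed.
(a)–(d): forbidden (parity, ΔS, ΔL, ΔJ).
(b)–(c): allowed.
(b)–(d): forbidden (parity, ΔS, ΔL, ΔJ).
(c)–(d): forbidden (ΔS, ΔL, ΔJ).
Allowed pairs: 2 of 6.

2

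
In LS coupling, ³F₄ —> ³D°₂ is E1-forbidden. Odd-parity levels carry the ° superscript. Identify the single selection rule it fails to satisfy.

Initial level: S=1, L=3, J=4, parity even. Final level: S=1, L=2, J=2, parity odd.
ΔJ = 0, ±1 (not J=0↔0): J: 4 → 2, ΔJ = -2 — fails.
Parity must change: even → odd — ok.
ΔL = 0, ±1 (not L=0↔0): L: 3 → 2, ΔL = -1 — ok.
ΔS = 0: S: 1 → 1 — ok.

the ΔJ = 0, ±1 rule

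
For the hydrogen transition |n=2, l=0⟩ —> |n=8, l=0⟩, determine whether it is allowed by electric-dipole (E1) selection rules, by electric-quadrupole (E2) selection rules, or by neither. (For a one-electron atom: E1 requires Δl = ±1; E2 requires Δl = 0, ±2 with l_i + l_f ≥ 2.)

neither

Δl = 0 − 0 = +0; l_i + l_f = 0.
E1 (Δl = ±1): not satisfied.
E2 (Δl = 0,±2, l_i+l_f ≥ 2): not satisfied.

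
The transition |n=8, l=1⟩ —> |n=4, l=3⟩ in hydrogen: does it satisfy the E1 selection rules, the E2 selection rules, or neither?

E2

Δl = 3 − 1 = +2; l_i + l_f = 4.
E1 (Δl = ±1): not satisfied.
E2 (Δl = 0,±2, l_i+l_f ≥ 2): satisfied.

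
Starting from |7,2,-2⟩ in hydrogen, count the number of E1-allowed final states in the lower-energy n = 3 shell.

1

E1 requires Δl = ±1, so l_f ∈ {1, 3}; with 0 ≤ l_f ≤ n_f−1 = 2, the allowed l_f values are {1}.
For l_f = 1: m_f ∈ {m_i−1, m_i, m_i+1} ∩ [−1, 1] = {-1} → 1 state.
Total: 1.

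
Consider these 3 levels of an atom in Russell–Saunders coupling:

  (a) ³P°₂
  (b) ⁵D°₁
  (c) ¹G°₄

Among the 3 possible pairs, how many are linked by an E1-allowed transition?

(a)–(b): forbidden (parity, ΔS).
(a)–(c): forbidden (parity, ΔS, ΔL, ΔJ).
(b)–(c): forbidden (parity, ΔS, ΔL, ΔJ).
Allowed pairs: 0 of 3.

0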